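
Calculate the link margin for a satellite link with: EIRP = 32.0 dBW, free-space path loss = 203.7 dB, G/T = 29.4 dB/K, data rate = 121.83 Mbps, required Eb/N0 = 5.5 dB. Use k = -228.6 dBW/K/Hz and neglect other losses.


C/N0 = EIRP - FSPL + G/T - k = 32.0 - 203.7 + 29.4 - (-228.6)
C/N0 = 86.3000 dB-Hz
R_b = 121.83 Mbps = 1.2183e+08 bps -> 10*log10(R_b) = 80.8575 dB-Hz
Eb/N0 = C/N0 - 10*log10(R_b) = 86.3000 - 80.8575 = 5.4425 dB
Margin = Eb/N0 - Eb/N0_req = 5.4425 - 5.5 = -0.05754244 dB (negative margin: link does not close)

-0.0575 dB


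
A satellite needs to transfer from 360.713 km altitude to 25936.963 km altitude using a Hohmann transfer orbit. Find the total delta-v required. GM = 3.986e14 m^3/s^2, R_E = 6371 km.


r1 = 6731.7130 km = 6.731713e+06 m
r2 = 32307.9630 km = 3.2307963e+07 m
dv1 = sqrt(mu/r1)*(sqrt(2*r2/(r1+r2)) - 1) = 2204.7606 m/s
dv2 = sqrt(mu/r2)*(1 - sqrt(2*r1/(r1+r2))) = 1449.7682 m/s
total dv = |dv1| + |dv2| = 2204.7606 + 1449.7682 = 3654.5288 m/s = 3.6545 km/s

3.6545 km/s


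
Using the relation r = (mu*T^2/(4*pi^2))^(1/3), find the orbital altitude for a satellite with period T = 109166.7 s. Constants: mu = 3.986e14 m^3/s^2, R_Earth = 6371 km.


T = 109166.7 s
r = (mu*T^2/(4*pi^2))^(1/3) = (3.986e14 * 109166.7^2 / (4*pi^2))^(1/3)
r = 4.9368808e+07 m = 49368.8079 km
alt = r - R_E = 49368.8079 - 6371 = 42997.8079 km

42997.8079 km


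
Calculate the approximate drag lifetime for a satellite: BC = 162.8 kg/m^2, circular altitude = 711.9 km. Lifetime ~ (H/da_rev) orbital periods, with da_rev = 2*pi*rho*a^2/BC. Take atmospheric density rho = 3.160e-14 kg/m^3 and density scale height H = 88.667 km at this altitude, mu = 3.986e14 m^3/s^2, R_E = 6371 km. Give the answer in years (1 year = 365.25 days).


a = R_E + alt = 7082.9000 km = 7.0829e+06 m
da_rev = 2*pi*rho*a^2/BC = 2*pi*3.160e-14*(7.0829e+06)^2/162.8 = 0.0611835639 m per revolution
N = H/da_rev = 88667.0000 m / 0.0611835639 m = 1.4491964e+06 revolutions
P = 2*pi*sqrt(a^3/mu) = 5932.3653 s
lifetime = N*P = 1.4491964e+06 * 5932.3653 = 8.5971624e+09 s = 99504.1944 days
years = 99504.1944 / 365.25 = 272.4276 years

272.4276 years


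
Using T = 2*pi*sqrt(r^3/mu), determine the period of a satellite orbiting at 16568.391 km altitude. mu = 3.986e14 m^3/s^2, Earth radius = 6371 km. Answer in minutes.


r = 22939.3910 km = 2.2939391e+07 m
T = 2*pi*sqrt(r^3/mu) = 2*pi*sqrt(1.2071067e+22 / 3.986e14)
T = 34576.7402 s = 576.2790 min

576.2790 minutes


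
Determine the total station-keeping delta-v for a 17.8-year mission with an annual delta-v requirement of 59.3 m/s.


dV = rate * years = 59.3 * 17.8
dV = 1055.5400 m/s

1055.5400 m/s


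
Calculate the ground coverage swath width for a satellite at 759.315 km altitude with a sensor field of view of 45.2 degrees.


FOV = 45.2 deg = 0.7888888 rad
swath = 2 * alt * tan(FOV/2) = 2 * 759.315 * tan(0.3944444)
swath = 2 * 759.315 * 0.4162598
swath = 632.1447 km

632.1447 km


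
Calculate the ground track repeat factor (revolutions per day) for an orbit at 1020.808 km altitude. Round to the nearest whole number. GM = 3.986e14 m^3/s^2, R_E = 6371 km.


r = 7.391808e+06 m
T = 2*pi*sqrt(r^3/mu) = 6324.6608 s = 105.4110 min
revs/day = 1440 / 105.4110 = 13.6608
Rounded: 14 revolutions per day

14 revolutions per day


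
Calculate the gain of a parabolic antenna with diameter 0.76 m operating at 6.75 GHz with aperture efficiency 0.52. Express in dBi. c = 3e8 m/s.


lambda = c/f = 3e8 / 6.75e+09 = 0.04444444 m
G = eta*(pi*D/lambda)^2 = 0.52*(pi*0.76/0.04444444)^2
G = 1500.7049 (linear)
G = 10*log10(1500.7049) = 31.7630 dBi

31.7630 dBi


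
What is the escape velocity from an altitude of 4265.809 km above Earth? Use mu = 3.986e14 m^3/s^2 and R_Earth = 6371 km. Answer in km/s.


r = 6371.0 + 4265.809 = 10636.8090 km = 1.0636809e+07 m
v_esc = sqrt(2*mu/r) = sqrt(2*3.986e14 / 1.0636809e+07)
v_esc = 8657.2102 m/s = 8.6572 km/s

8.6572 km/s


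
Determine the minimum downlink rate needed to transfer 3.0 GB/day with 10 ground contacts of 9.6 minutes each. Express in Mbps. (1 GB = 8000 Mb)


total contact time = 10 * 9.6 * 60 = 5760.0000 s
data = 3.0 GB = 24000.0000 Mb
rate = 24000.0000 / 5760.0000 = 4.1667 Mbps

4.1667 Mbps


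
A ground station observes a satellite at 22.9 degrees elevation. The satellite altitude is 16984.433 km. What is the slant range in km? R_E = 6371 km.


h = 16984.433 km, el = 22.9 deg
d = -R_E*sin(el) + sqrt((R_E*sin(el))^2 + 2*R_E*h + h^2)
d = -6371.0000*sin(0.3996804) + sqrt((6371.0000*0.389124)^2 + 2*6371.0000*16984.433 + 16984.433^2)
d = 20126.9213 km

20126.9213 km


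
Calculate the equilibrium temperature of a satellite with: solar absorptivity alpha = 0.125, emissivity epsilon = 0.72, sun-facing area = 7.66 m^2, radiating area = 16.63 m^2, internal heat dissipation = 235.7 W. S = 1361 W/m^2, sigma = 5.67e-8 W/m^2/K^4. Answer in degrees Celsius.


Numerator = alpha*S*A_sun + Q_int = 0.125*1361*7.66 + 235.7 = 1538.8575 W
Denominator = eps*sigma*A_rad = 0.72*5.67e-8*16.63 = 6.7890312e-07 W/K^4
T^4 = 2.266682e+09 K^4
T = 218.1964 K = -54.9536 C

-54.9536 degrees Celsius


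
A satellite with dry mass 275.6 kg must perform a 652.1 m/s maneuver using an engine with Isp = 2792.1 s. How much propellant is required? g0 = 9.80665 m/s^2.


ve = Isp * g0 = 2792.1 * 9.80665 = 27381.147465 m/s
mass ratio = exp(dv/ve) = exp(652.1/27381.147465) = 1.02410151
m_prop = m_dry * (mr - 1) = 275.6 * (1.02410151 - 1)
m_prop = 6.6424 kg

6.6424 kg


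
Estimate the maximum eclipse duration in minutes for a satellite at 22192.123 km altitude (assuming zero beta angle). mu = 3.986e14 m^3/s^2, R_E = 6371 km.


r = 28563.1230 km
T = 800.6976 min
Eclipse fraction = arcsin(R_E/r)/pi = arcsin(6371.0000/28563.1230)/pi
= arcsin(0.2230498)/pi = 0.07160127
Eclipse duration = 0.07160127 * 800.6976 = 57.3310 min

57.3310 minutes


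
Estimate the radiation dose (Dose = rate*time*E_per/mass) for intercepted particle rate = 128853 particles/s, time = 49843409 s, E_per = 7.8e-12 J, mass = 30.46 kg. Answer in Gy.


Total energy deposited = rate * time * E_per
  = 128853 * 49843409 * 7.8e-12 = 50.0953 J
Dose = E_total / mass = 50.0953 / 30.46
Dose = 1.6446 Gy

1.6446 Gy


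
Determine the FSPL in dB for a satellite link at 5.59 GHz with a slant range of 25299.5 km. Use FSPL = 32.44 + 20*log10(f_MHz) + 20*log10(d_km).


f = 5.59 GHz = 5590.0000 MHz
d = 25299.5 km
FSPL = 32.44 + 20*log10(5590.0000) + 20*log10(25299.5)
FSPL = 32.44 + 74.9482 + 88.0622
FSPL = 195.4505 dB

195.4505 dB


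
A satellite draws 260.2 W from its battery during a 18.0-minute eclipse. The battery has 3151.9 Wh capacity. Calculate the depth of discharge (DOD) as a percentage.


E_used = P * t / 60 = 260.2 * 18.0 / 60 = 78.0600 Wh
DOD = E_used / E_total * 100 = 78.0600 / 3151.9 * 100
DOD = 2.4766 %

2.4766 %


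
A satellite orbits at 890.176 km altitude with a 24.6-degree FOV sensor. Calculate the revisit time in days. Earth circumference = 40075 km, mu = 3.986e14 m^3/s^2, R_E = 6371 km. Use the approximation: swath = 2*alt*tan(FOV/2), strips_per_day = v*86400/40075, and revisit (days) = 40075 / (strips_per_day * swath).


swath = 2*890.176*tan(0.2146755) = 388.1795 km
v = sqrt(mu/r) = 7409.0950 m/s = 7.4091 km/s
strips/day = v*86400/40075 = 7.4091*86400/40075 = 15.9737
coverage/day = strips * swath = 15.9737 * 388.1795 = 6200.6610 km
revisit = 40075 / 6200.6610 = 6.4630 days

6.4630 days


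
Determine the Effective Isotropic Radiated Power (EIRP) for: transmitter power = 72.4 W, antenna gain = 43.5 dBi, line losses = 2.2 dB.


Pt = 72.4 W = 18.5974 dBW
EIRP = Pt_dBW + Gt - losses = 18.5974 + 43.5 - 2.2 = 59.8974 dBW

59.8974 dBW


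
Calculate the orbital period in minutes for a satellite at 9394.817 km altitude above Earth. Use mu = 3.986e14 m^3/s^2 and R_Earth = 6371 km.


r = 15765.8170 km = 1.5765817e+07 m
T = 2*pi*sqrt(r^3/mu) = 2*pi*sqrt(3.918767e+21 / 3.986e14)
T = 19700.8944 s = 328.3482 min

328.3482 minutes


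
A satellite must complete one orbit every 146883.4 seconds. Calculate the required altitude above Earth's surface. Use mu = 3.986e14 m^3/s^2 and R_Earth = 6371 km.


T = 146883.4 s
r = (mu*T^2/(4*pi^2))^(1/3) = (3.986e14 * 146883.4^2 / (4*pi^2))^(1/3)
r = 6.0169213e+07 m = 60169.2129 km
alt = r - R_E = 60169.2129 - 6371 = 53798.2129 km

53798.2129 km


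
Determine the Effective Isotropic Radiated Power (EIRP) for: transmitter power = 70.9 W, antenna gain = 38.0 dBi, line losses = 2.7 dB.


Pt = 70.9 W = 18.5065 dBW
EIRP = Pt_dBW + Gt - losses = 18.5065 + 38.0 - 2.7 = 53.8065 dBW

53.8065 dBW


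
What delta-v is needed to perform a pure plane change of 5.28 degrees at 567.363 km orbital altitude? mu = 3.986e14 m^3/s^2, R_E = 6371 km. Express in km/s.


r = 6938.3630 km = 6.938363e+06 m
V = sqrt(mu/r) = 7579.4927 m/s
di = 5.28 deg = 0.09215338 rad
dV = 2*V*sin(di/2) = 2*7579.4927*sin(0.04607669)
dV = 698.2288 m/s = 0.6982288 km/s

0.6982 km/s


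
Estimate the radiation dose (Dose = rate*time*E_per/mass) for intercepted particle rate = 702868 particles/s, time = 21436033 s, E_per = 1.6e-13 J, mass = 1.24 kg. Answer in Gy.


Total energy deposited = rate * time * E_per
  = 702868 * 21436033 * 1.6e-13 = 2.4107 J
Dose = E_total / mass = 2.4107 / 1.24
Dose = 1.9441 Gy

1.9441 Gy


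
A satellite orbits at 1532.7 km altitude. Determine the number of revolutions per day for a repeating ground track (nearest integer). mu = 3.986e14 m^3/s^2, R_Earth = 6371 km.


r = 7.9037e+06 m
T = 2*pi*sqrt(r^3/mu) = 6992.8931 s = 116.5482 min
revs/day = 1440 / 116.5482 = 12.3554
Rounded: 12 revolutions per day

12 revolutions per day


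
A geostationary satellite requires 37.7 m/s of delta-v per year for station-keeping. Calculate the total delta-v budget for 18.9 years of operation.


dV = rate * years = 37.7 * 18.9
dV = 712.5300 m/s

712.5300 m/s


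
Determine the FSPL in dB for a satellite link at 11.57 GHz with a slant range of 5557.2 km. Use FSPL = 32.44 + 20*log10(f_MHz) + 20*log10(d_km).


f = 11.57 GHz = 11570.0000 MHz
d = 5557.2 km
FSPL = 32.44 + 20*log10(11570.0000) + 20*log10(5557.2)
FSPL = 32.44 + 81.2667 + 74.8971
FSPL = 188.6038 dB

188.6038 dB


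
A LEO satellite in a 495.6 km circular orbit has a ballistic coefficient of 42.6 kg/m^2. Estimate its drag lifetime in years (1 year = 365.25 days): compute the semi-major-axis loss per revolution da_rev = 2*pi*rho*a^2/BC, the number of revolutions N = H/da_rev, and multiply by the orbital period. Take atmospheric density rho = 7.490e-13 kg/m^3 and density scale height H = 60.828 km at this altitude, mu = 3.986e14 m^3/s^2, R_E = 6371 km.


a = R_E + alt = 6866.6000 km = 6.8666e+06 m
da_rev = 2*pi*rho*a^2/BC = 2*pi*7.490e-13*(6.8666e+06)^2/42.6 = 5.208775 m per revolution
N = H/da_rev = 60828.0000 m / 5.208775 m = 11677.9860 revolutions
P = 2*pi*sqrt(a^3/mu) = 5662.7038 s
lifetime = N*P = 11677.9860 * 5662.7038 = 6.6128976e+07 s = 765.3817 days
years = 765.3817 / 365.25 = 2.0955 years

2.0955 years


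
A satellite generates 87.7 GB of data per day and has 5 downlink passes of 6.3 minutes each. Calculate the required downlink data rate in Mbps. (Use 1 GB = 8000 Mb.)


total contact time = 5 * 6.3 * 60 = 1890.0000 s
data = 87.7 GB = 701600.0000 Mb
rate = 701600.0000 / 1890.0000 = 371.2169 Mbps

371.2169 Mbps


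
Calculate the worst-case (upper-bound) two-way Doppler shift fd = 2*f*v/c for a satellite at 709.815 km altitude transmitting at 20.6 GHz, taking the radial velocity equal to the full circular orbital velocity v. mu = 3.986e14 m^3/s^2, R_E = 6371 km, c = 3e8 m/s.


r = 7.080815e+06 m
v = sqrt(mu/r) = 7502.8631 m/s (worst-case radial velocity)
f = 20.6 GHz = 2.06e+10 Hz
fd = 2*f*v/c = 2*2.06e+10*7502.8631/3.0e+08
fd = 1.0303932e+06 Hz

1.0304e+06 Hz


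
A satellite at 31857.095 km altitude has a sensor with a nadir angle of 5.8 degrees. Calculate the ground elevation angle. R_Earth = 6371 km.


r = R_E + alt = 38228.0950 km
Law of sines in the satellite / Earth-center / ground-point triangle:
  sin(nadir)/R_E = sin(90 + el)/r  =>  cos(el) = (r/R_E)*sin(nadir)
cos(el) = (38228.0950 / 6371.0000) * sin(5.8 deg) = 0.606371
el = arccos(0.606371) = 52.6724 deg
(Earth-central angle = 90 - nadir - el = 31.5276 deg)

52.6724 degrees


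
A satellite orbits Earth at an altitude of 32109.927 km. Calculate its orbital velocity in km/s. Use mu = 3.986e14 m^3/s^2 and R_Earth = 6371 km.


r = R_E + alt = 6371.0 + 32109.927 = 38480.9270 km = 3.8480927e+07 m
v = sqrt(mu/r) = sqrt(3.986e14 / 3.8480927e+07) = 3218.4435 m/s = 3.2184 km/s

3.2184 km/s


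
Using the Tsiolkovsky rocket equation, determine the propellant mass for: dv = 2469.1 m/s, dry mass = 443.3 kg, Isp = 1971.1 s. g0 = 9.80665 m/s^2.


ve = Isp * g0 = 1971.1 * 9.80665 = 19329.887815 m/s
mass ratio = exp(dv/ve) = exp(2469.1/19329.887815) = 1.13625167
m_prop = m_dry * (mr - 1) = 443.3 * (1.13625167 - 1)
m_prop = 60.4004 kg

60.4004 kg


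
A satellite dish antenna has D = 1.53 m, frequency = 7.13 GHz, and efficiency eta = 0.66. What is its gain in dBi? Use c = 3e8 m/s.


lambda = c/f = 3e8 / 7.13e+09 = 0.04207574 m
G = eta*(pi*D/lambda)^2 = 0.66*(pi*1.53/0.04207574)^2
G = 8613.1715 (linear)
G = 10*log10(8613.1715) = 39.3516 dBi

39.3516 dBi


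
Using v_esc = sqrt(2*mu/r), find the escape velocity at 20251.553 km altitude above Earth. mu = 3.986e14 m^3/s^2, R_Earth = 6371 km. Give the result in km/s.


r = 6371.0 + 20251.553 = 26622.5530 km = 2.6622553e+07 m
v_esc = sqrt(2*mu/r) = sqrt(2*3.986e14 / 2.6622553e+07)
v_esc = 5472.1601 m/s = 5.4722 km/s

5.4722 km/s


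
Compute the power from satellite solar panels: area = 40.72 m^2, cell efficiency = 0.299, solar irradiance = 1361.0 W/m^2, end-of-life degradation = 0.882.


P = area * eta * S * degradation
P = 40.72 * 0.299 * 1361.0 * 0.882
P = 14615.2305 W

14615.2305 W


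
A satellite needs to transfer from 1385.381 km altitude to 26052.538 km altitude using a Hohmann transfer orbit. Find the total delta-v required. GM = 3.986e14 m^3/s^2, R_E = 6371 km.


r1 = 7756.3810 km = 7.756381e+06 m
r2 = 32423.5380 km = 3.2423538e+07 m
dv1 = sqrt(mu/r1)*(sqrt(2*r2/(r1+r2)) - 1) = 1938.4145 m/s
dv2 = sqrt(mu/r2)*(1 - sqrt(2*r1/(r1+r2))) = 1327.6093 m/s
total dv = |dv1| + |dv2| = 1938.4145 + 1327.6093 = 3266.0237 m/s = 3.2660 km/s

3.2660 km/s


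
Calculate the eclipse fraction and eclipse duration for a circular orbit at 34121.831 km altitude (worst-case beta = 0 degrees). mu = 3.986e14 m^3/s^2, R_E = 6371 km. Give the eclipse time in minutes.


r = 40492.8310 km
T = 1351.5346 min
Eclipse fraction = arcsin(R_E/r)/pi = arcsin(6371.0000/40492.8310)/pi
= arcsin(0.1573365)/pi = 0.05029072
Eclipse duration = 0.05029072 * 1351.5346 = 67.9697 min

67.9697 minutes


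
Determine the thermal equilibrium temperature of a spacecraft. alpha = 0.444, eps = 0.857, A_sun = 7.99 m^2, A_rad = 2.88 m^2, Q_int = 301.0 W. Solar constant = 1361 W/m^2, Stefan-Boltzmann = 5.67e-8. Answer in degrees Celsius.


Numerator = alpha*S*A_sun + Q_int = 0.444*1361*7.99 + 301.0 = 5129.2292 W
Denominator = eps*sigma*A_rad = 0.857*5.67e-8*2.88 = 1.3994467e-07 W/K^4
T^4 = 3.6651836e+10 K^4
T = 437.5462 K = 164.3962 C

164.3962 degrees Celsius


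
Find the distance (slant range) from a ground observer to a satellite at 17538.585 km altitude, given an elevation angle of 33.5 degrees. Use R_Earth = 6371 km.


h = 17538.585 km, el = 33.5 deg
d = -R_E*sin(el) + sqrt((R_E*sin(el))^2 + 2*R_E*h + h^2)
d = -6371.0000*sin(0.5846853) + sqrt((6371.0000*0.551937)^2 + 2*6371.0000*17538.585 + 17538.585^2)
d = 19795.4866 km

19795.4866 km


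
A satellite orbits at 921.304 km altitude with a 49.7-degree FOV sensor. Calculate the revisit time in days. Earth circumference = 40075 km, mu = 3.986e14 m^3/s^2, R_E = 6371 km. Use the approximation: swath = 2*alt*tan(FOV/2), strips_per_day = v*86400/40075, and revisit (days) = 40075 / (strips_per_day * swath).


swath = 2*921.304*tan(0.4337143) = 853.3565 km
v = sqrt(mu/r) = 7393.2649 m/s = 7.3933 km/s
strips/day = v*86400/40075 = 7.3933*86400/40075 = 15.9396
coverage/day = strips * swath = 15.9396 * 853.3565 = 13602.1318 km
revisit = 40075 / 13602.1318 = 2.9462 days

2.9462 days


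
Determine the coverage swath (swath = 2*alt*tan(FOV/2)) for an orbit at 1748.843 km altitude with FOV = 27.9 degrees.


FOV = 27.9 deg = 0.4869469 rad
swath = 2 * alt * tan(FOV/2) = 2 * 1748.843 * tan(0.2434734)
swath = 2 * 1748.843 * 0.2484013
swath = 868.8297 km

868.8297 km


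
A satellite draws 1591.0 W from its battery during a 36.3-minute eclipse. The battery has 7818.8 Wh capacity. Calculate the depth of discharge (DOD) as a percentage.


E_used = P * t / 60 = 1591.0 * 36.3 / 60 = 962.5550 Wh
DOD = E_used / E_total * 100 = 962.5550 / 7818.8 * 100
DOD = 12.3108 %

12.3108 %


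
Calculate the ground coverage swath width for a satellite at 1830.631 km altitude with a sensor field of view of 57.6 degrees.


FOV = 57.6 deg = 1.0053 rad
swath = 2 * alt * tan(FOV/2) = 2 * 1830.631 * tan(0.5026548)
swath = 2 * 1830.631 * 0.5497547
swath = 2012.7958 km

2012.7958 km


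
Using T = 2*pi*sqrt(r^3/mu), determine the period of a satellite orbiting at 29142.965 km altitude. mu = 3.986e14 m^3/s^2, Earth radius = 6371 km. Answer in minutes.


r = 35513.9650 km = 3.5513965e+07 m
T = 2*pi*sqrt(r^3/mu) = 2*pi*sqrt(4.4791694e+22 / 3.986e14)
T = 66605.4803 s = 1110.0913 min

1110.0913 minutes


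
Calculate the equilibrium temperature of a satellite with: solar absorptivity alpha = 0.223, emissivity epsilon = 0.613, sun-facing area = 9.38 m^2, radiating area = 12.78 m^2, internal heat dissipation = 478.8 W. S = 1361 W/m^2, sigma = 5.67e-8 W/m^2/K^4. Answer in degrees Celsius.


Numerator = alpha*S*A_sun + Q_int = 0.223*1361*9.38 + 478.8 = 3325.6581 W
Denominator = eps*sigma*A_rad = 0.613*5.67e-8*12.78 = 4.4419574e-07 W/K^4
T^4 = 7.4869204e+09 K^4
T = 294.1547 K = 21.0047 C

21.0047 degrees Celsius


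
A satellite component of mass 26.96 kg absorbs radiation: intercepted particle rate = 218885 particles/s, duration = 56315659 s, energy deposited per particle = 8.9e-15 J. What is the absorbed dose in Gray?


Total energy deposited = rate * time * E_per
  = 218885 * 56315659 * 8.9e-15 = 0.1097072 J
Dose = E_total / mass = 0.1097072 / 26.96
Dose = 0.004069259 Gy

0.0041 Gy


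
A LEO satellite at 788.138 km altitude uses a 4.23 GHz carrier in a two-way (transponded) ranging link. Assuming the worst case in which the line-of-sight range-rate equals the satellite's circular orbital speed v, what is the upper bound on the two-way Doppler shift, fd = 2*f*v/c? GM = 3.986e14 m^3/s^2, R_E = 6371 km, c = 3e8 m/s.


r = 7.159138e+06 m
v = sqrt(mu/r) = 7461.7085 m/s (worst-case radial velocity)
f = 4.23 GHz = 4.23e+09 Hz
fd = 2*f*v/c = 2*4.23e+09*7461.7085/3.0e+08
fd = 210420.1804 Hz

210420.1804 Hz


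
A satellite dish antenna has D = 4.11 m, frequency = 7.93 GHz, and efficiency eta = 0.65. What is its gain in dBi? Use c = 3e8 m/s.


lambda = c/f = 3e8 / 7.93e+09 = 0.03783102 m
G = eta*(pi*D/lambda)^2 = 0.65*(pi*4.11/0.03783102)^2
G = 75718.2575 (linear)
G = 10*log10(75718.2575) = 48.7920 dBi

48.7920 dBi


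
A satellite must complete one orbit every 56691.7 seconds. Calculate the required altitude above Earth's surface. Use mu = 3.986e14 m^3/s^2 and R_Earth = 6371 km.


T = 56691.7 s
r = (mu*T^2/(4*pi^2))^(1/3) = (3.986e14 * 56691.7^2 / (4*pi^2))^(1/3)
r = 3.1896192e+07 m = 31896.1922 km
alt = r - R_E = 31896.1922 - 6371 = 25525.1922 km

25525.1922 km


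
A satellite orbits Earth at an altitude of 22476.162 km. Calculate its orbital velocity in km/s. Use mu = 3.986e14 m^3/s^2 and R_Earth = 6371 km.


r = R_E + alt = 6371.0 + 22476.162 = 28847.1620 km = 2.8847162e+07 m
v = sqrt(mu/r) = sqrt(3.986e14 / 2.8847162e+07) = 3717.2100 m/s = 3.7172 km/s

3.7172 km/s


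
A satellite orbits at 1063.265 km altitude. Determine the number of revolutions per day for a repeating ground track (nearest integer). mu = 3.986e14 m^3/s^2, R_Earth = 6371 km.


r = 7.434265e+06 m
T = 2*pi*sqrt(r^3/mu) = 6379.2303 s = 106.3205 min
revs/day = 1440 / 106.3205 = 13.5440
Rounded: 14 revolutions per day

14 revolutions per day


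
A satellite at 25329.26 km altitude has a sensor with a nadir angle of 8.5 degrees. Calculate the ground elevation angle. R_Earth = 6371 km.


r = R_E + alt = 31700.2600 km
Law of sines in the satellite / Earth-center / ground-point triangle:
  sin(nadir)/R_E = sin(90 + el)/r  =>  cos(el) = (r/R_E)*sin(nadir)
cos(el) = (31700.2600 / 6371.0000) * sin(8.5 deg) = 0.735457
el = arccos(0.735457) = 42.6542 deg
(Earth-central angle = 90 - nadir - el = 38.8458 deg)

42.6542 degrees


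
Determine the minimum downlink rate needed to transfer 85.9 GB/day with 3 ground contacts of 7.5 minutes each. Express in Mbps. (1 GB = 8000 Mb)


total contact time = 3 * 7.5 * 60 = 1350.0000 s
data = 85.9 GB = 687200.0000 Mb
rate = 687200.0000 / 1350.0000 = 509.0370 Mbps

509.0370 Mbps


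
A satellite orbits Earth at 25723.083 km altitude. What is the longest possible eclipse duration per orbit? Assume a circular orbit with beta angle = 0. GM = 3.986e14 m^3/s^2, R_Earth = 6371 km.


r = 32094.0830 km
T = 953.6685 min
Eclipse fraction = arcsin(R_E/r)/pi = arcsin(6371.0000/32094.0830)/pi
= arcsin(0.1985101)/pi = 0.06361027
Eclipse duration = 0.06361027 * 953.6685 = 60.6631 min

60.6631 minutes


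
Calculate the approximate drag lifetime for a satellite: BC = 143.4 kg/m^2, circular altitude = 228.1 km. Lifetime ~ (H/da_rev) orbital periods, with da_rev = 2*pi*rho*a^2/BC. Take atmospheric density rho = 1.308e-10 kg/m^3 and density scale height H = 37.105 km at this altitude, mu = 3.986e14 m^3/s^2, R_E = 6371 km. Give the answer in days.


a = R_E + alt = 6599.1000 km = 6.5991e+06 m
da_rev = 2*pi*rho*a^2/BC = 2*pi*1.308e-10*(6.5991e+06)^2/143.4 = 249.578908 m per revolution
N = H/da_rev = 37105.0000 m / 249.578908 m = 148.6704 revolutions
P = 2*pi*sqrt(a^3/mu) = 5335.0474 s
lifetime = N*P = 148.6704 * 5335.0474 = 793163.7206 s = 9.1801 days

9.1801 days


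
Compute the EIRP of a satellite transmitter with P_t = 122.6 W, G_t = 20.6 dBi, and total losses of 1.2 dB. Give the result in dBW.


Pt = 122.6 W = 20.8849 dBW
EIRP = Pt_dBW + Gt - losses = 20.8849 + 20.6 - 1.2 = 40.2849 dBW

40.2849 dBW


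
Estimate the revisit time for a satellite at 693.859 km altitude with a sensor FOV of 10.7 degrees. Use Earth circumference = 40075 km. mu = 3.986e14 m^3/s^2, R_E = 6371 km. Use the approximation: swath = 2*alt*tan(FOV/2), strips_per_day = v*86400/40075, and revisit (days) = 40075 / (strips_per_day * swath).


swath = 2*693.859*tan(0.09337511) = 129.9562 km
v = sqrt(mu/r) = 7511.3310 m/s = 7.5113 km/s
strips/day = v*86400/40075 = 7.5113*86400/40075 = 16.1941
coverage/day = strips * swath = 16.1941 * 129.9562 = 2104.5258 km
revisit = 40075 / 2104.5258 = 19.0423 days

19.0423 days


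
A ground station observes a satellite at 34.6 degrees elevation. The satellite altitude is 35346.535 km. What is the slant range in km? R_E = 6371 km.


h = 35346.535 km, el = 34.6 deg
d = -R_E*sin(el) + sqrt((R_E*sin(el))^2 + 2*R_E*h + h^2)
d = -6371.0000*sin(0.6038839) + sqrt((6371.0000*0.5678437)^2 + 2*6371.0000*35346.535 + 35346.535^2)
d = 37768.8725 km

37768.8725 km


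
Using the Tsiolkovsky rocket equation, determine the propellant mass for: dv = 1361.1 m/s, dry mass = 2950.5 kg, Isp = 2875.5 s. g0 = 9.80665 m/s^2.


ve = Isp * g0 = 2875.5 * 9.80665 = 28199.022075 m/s
mass ratio = exp(dv/ve) = exp(1361.1/28199.022075) = 1.04945148
m_prop = m_dry * (mr - 1) = 2950.5 * (1.04945148 - 1)
m_prop = 145.9066 kg

145.9066 kg


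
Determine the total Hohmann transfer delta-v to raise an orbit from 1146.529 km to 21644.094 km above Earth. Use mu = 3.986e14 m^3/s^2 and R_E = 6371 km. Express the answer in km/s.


r1 = 7517.5290 km = 7.517529e+06 m
r2 = 28015.0940 km = 2.8015094e+07 m
dv1 = sqrt(mu/r1)*(sqrt(2*r2/(r1+r2)) - 1) = 1862.1658 m/s
dv2 = sqrt(mu/r2)*(1 - sqrt(2*r1/(r1+r2))) = 1318.3641 m/s
total dv = |dv1| + |dv2| = 1862.1658 + 1318.3641 = 3180.5300 m/s = 3.1805 km/s

3.1805 km/s


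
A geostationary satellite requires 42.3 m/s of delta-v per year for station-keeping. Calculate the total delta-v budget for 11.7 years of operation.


dV = rate * years = 42.3 * 11.7
dV = 494.9100 m/s

494.9100 m/s


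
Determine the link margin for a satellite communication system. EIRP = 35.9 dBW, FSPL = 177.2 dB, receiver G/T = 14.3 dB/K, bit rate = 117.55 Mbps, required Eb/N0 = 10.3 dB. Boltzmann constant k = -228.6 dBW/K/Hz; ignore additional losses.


C/N0 = EIRP - FSPL + G/T - k = 35.9 - 177.2 + 14.3 - (-228.6)
C/N0 = 101.6000 dB-Hz
R_b = 117.55 Mbps = 1.1755e+08 bps -> 10*log10(R_b) = 80.7022 dB-Hz
Eb/N0 = C/N0 - 10*log10(R_b) = 101.6000 - 80.7022 = 20.8978 dB
Margin = Eb/N0 - Eb/N0_req = 20.8978 - 10.3 = 10.5978 dB (link closes)

10.5978 dB


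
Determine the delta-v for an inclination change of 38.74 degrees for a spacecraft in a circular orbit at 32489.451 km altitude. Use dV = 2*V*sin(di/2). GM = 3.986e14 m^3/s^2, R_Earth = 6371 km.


r = 38860.4510 km = 3.8860451e+07 m
V = sqrt(mu/r) = 3202.6887 m/s
di = 38.74 deg = 0.6761406 rad
dV = 2*V*sin(di/2) = 2*3202.6887*sin(0.3380703)
dV = 2124.4537 m/s = 2.1245 km/s

2.1245 km/s


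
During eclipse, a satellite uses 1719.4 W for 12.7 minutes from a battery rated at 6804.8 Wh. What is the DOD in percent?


E_used = P * t / 60 = 1719.4 * 12.7 / 60 = 363.9397 Wh
DOD = E_used / E_total * 100 = 363.9397 / 6804.8 * 100
DOD = 5.3483 %

5.3483 %


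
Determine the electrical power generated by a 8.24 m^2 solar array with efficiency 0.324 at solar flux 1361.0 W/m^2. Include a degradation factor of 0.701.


P = area * eta * S * degradation
P = 8.24 * 0.324 * 1361.0 * 0.701
P = 2547.1139 W

2547.1139 W


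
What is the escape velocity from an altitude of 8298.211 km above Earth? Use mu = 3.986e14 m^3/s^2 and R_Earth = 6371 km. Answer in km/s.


r = 6371.0 + 8298.211 = 14669.2110 km = 1.4669211e+07 m
v_esc = sqrt(2*mu/r) = sqrt(2*3.986e14 / 1.4669211e+07)
v_esc = 7371.9141 m/s = 7.3719 km/s

7.3719 km/s


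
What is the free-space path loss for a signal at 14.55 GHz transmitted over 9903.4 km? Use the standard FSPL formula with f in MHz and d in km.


f = 14.55 GHz = 14550.0000 MHz
d = 9903.4 km
FSPL = 32.44 + 20*log10(14550.0000) + 20*log10(9903.4)
FSPL = 32.44 + 83.2573 + 79.9157
FSPL = 195.6129 dB

195.6129 dB


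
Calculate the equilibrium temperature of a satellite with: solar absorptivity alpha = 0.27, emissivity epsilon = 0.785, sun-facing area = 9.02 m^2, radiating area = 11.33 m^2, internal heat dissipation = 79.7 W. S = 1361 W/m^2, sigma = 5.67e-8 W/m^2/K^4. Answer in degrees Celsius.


Numerator = alpha*S*A_sun + Q_int = 0.27*1361*9.02 + 79.7 = 3394.2794 W
Denominator = eps*sigma*A_rad = 0.785*5.67e-8*11.33 = 5.0429263e-07 W/K^4
T^4 = 6.7307733e+09 K^4
T = 286.4285 K = 13.2785 C

13.2785 degrees Celsius


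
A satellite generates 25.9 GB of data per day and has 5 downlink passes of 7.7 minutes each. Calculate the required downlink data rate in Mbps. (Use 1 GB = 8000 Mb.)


total contact time = 5 * 7.7 * 60 = 2310.0000 s
data = 25.9 GB = 207200.0000 Mb
rate = 207200.0000 / 2310.0000 = 89.6970 Mbps

89.6970 Mbps


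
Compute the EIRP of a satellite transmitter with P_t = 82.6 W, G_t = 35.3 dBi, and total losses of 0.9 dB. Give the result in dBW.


Pt = 82.6 W = 19.1698 dBW
EIRP = Pt_dBW + Gt - losses = 19.1698 + 35.3 - 0.9 = 53.5698 dBW

53.5698 dBW


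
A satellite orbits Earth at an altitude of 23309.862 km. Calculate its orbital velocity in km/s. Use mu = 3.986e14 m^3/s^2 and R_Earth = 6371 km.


r = R_E + alt = 6371.0 + 23309.862 = 29680.8620 km = 2.9680862e+07 m
v = sqrt(mu/r) = sqrt(3.986e14 / 2.9680862e+07) = 3664.6322 m/s = 3.6646 km/s

3.6646 km/s


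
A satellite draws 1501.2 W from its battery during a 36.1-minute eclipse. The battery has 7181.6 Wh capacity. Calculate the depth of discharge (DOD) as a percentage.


E_used = P * t / 60 = 1501.2 * 36.1 / 60 = 903.2220 Wh
DOD = E_used / E_total * 100 = 903.2220 / 7181.6 * 100
DOD = 12.5769 %

12.5769 %


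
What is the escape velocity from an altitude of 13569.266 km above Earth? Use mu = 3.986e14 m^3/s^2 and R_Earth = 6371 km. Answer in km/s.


r = 6371.0 + 13569.266 = 19940.2660 km = 1.9940266e+07 m
v_esc = sqrt(2*mu/r) = sqrt(2*3.986e14 / 1.9940266e+07)
v_esc = 6322.9271 m/s = 6.3229 km/s

6.3229 km/s


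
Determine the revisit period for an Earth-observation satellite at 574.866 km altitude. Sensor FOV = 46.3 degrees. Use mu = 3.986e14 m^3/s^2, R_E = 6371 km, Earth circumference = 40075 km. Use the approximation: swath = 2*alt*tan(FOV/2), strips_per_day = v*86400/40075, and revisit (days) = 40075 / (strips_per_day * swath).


swath = 2*574.866*tan(0.4040437) = 491.5886 km
v = sqrt(mu/r) = 7575.3979 m/s = 7.5754 km/s
strips/day = v*86400/40075 = 7.5754*86400/40075 = 16.3322
coverage/day = strips * swath = 16.3322 * 491.5886 = 8028.7407 km
revisit = 40075 / 8028.7407 = 4.9914 days

4.9914 days


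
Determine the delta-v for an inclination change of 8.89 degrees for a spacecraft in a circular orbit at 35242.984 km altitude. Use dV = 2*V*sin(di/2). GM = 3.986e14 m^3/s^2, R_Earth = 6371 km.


r = 41613.9840 km = 4.1613984e+07 m
V = sqrt(mu/r) = 3094.9169 m/s
di = 8.89 deg = 0.1551598 rad
dV = 2*V*sin(di/2) = 2*3094.9169*sin(0.07757989)
dV = 479.7251 m/s = 0.4797251 km/s

0.4797 km/s


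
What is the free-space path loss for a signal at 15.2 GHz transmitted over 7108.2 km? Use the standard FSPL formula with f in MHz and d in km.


f = 15.2 GHz = 15200.0000 MHz
d = 7108.2 km
FSPL = 32.44 + 20*log10(15200.0000) + 20*log10(7108.2)
FSPL = 32.44 + 83.6369 + 77.0352
FSPL = 193.1121 dB

193.1121 dB


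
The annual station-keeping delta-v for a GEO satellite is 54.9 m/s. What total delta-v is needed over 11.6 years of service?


dV = rate * years = 54.9 * 11.6
dV = 636.8400 m/s

636.8400 m/s


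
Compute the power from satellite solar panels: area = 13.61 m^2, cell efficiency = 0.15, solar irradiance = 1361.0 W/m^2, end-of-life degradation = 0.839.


P = area * eta * S * degradation
P = 13.61 * 0.15 * 1361.0 * 0.839
P = 2331.1460 W

2331.1460 W


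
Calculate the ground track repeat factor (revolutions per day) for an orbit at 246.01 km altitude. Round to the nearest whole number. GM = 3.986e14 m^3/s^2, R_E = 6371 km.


r = 6.61701e+06 m
T = 2*pi*sqrt(r^3/mu) = 5356.7812 s = 89.2797 min
revs/day = 1440 / 89.2797 = 16.1291
Rounded: 16 revolutions per day

16 revolutions per day


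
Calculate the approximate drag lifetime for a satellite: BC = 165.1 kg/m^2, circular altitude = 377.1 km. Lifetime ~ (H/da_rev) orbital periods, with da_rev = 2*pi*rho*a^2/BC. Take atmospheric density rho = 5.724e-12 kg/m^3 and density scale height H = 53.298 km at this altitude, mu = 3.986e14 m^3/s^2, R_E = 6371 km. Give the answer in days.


a = R_E + alt = 6748.1000 km = 6.7481e+06 m
da_rev = 2*pi*rho*a^2/BC = 2*pi*5.724e-12*(6.7481e+06)^2/165.1 = 9.919629 m per revolution
N = H/da_rev = 53298.0000 m / 9.919629 m = 5372.9831 revolutions
P = 2*pi*sqrt(a^3/mu) = 5516.7523 s
lifetime = N*P = 5372.9831 * 5516.7523 = 2.9641417e+07 s = 343.0720 days

343.0720 days


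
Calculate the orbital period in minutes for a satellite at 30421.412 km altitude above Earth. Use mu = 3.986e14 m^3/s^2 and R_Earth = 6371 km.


r = 36792.4120 km = 3.6792412e+07 m
T = 2*pi*sqrt(r^3/mu) = 2*pi*sqrt(4.980521e+22 / 3.986e14)
T = 70234.1953 s = 1170.5699 min

1170.5699 minutes


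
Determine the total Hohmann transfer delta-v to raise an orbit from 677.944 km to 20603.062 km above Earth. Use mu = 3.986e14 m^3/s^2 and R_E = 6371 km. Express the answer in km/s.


r1 = 7048.9440 km = 7.048944e+06 m
r2 = 26974.0620 km = 2.6974062e+07 m
dv1 = sqrt(mu/r1)*(sqrt(2*r2/(r1+r2)) - 1) = 1949.2888 m/s
dv2 = sqrt(mu/r2)*(1 - sqrt(2*r1/(r1+r2))) = 1369.6144 m/s
total dv = |dv1| + |dv2| = 1949.2888 + 1369.6144 = 3318.9033 m/s = 3.3189 km/s

3.3189 km/s


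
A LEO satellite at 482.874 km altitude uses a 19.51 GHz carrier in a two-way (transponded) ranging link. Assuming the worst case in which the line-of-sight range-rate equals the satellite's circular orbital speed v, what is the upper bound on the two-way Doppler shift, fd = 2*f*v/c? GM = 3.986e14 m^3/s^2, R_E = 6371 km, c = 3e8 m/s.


r = 6.853874e+06 m
v = sqrt(mu/r) = 7626.0665 m/s (worst-case radial velocity)
f = 19.51 GHz = 1.951e+10 Hz
fd = 2*f*v/c = 2*1.951e+10*7626.0665/3.0e+08
fd = 991897.0518 Hz

991897.0518 Hz


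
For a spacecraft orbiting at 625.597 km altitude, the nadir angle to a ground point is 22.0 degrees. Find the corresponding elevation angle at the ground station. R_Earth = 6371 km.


r = R_E + alt = 6996.5970 km
Law of sines in the satellite / Earth-center / ground-point triangle:
  sin(nadir)/R_E = sin(90 + el)/r  =>  cos(el) = (r/R_E)*sin(nadir)
cos(el) = (6996.5970 / 6371.0000) * sin(22.0 deg) = 0.4113909
el = arccos(0.4113909) = 65.7078 deg
(Earth-central angle = 90 - nadir - el = 2.2922 deg)

65.7078 degrees


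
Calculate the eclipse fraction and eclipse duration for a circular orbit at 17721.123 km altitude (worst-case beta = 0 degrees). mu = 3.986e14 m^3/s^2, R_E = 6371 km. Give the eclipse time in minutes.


r = 24092.1230 km
T = 620.2583 min
Eclipse fraction = arcsin(R_E/r)/pi = arcsin(6371.0000/24092.1230)/pi
= arcsin(0.2644433)/pi = 0.08518819
Eclipse duration = 0.08518819 * 620.2583 = 52.8387 min

52.8387 minutes


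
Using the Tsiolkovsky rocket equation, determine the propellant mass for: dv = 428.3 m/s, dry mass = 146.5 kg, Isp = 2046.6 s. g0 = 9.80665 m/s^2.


ve = Isp * g0 = 2046.6 * 9.80665 = 20070.289890 m/s
mass ratio = exp(dv/ve) = exp(428.3/20070.289890) = 1.02156933
m_prop = m_dry * (mr - 1) = 146.5 * (1.02156933 - 1)
m_prop = 3.1599 kg

3.1599 kg


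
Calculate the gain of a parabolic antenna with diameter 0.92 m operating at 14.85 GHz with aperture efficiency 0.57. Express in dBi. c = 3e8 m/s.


lambda = c/f = 3e8 / 1.485e+10 = 0.02020202 m
G = eta*(pi*D/lambda)^2 = 0.57*(pi*0.92/0.02020202)^2
G = 11667.0391 (linear)
G = 10*log10(11667.0391) = 40.6696 dBi

40.6696 dBi


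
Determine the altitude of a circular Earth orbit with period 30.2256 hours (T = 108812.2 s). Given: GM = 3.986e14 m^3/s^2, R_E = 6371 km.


T = 108812.2 s
r = (mu*T^2/(4*pi^2))^(1/3) = (3.986e14 * 108812.2^2 / (4*pi^2))^(1/3)
r = 4.9261872e+07 m = 49261.8722 km
alt = r - R_E = 49261.8722 - 6371 = 42890.8722 km

42890.8722 km


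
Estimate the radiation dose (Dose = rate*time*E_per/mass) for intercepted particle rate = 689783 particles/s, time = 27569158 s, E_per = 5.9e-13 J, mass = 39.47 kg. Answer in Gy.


Total energy deposited = rate * time * E_per
  = 689783 * 27569158 * 5.9e-13 = 11.2199 J
Dose = E_total / mass = 11.2199 / 39.47
Dose = 0.2842634 Gy

0.2843 Gy


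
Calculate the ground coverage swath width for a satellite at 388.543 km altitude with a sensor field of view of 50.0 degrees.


FOV = 50.0 deg = 0.8726646 rad
swath = 2 * alt * tan(FOV/2) = 2 * 388.543 * tan(0.4363323)
swath = 2 * 388.543 * 0.4663077
swath = 362.3612 km

362.3612 km


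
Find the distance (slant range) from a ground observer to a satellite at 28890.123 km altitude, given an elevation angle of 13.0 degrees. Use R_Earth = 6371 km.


h = 28890.123 km, el = 13.0 deg
d = -R_E*sin(el) + sqrt((R_E*sin(el))^2 + 2*R_E*h + h^2)
d = -6371.0000*sin(0.2268928) + sqrt((6371.0000*0.2249511)^2 + 2*6371.0000*28890.123 + 28890.123^2)
d = 33277.2259 km

33277.2259 km


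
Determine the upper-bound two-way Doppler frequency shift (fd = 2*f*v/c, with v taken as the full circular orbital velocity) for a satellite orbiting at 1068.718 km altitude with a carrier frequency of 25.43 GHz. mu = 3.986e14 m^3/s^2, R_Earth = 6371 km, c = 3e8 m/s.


r = 7.439718e+06 m
v = sqrt(mu/r) = 7319.6516 m/s (worst-case radial velocity)
f = 25.43 GHz = 2.543e+10 Hz
fd = 2*f*v/c = 2*2.543e+10*7319.6516/3.0e+08
fd = 1.2409249e+06 Hz

1.2409e+06 Hz


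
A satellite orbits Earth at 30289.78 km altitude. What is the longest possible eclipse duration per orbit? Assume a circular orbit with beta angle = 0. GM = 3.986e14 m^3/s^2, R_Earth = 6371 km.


r = 36660.7800 km
T = 1164.2936 min
Eclipse fraction = arcsin(R_E/r)/pi = arcsin(6371.0000/36660.7800)/pi
= arcsin(0.1737824)/pi = 0.05559895
Eclipse duration = 0.05559895 * 1164.2936 = 64.7335 min

64.7335 minutes


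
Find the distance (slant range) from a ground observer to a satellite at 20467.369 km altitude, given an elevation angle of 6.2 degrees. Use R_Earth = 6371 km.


h = 20467.369 km, el = 6.2 deg
d = -R_E*sin(el) + sqrt((R_E*sin(el))^2 + 2*R_E*h + h^2)
d = -6371.0000*sin(0.1082104) + sqrt((6371.0000*0.1079994)^2 + 2*6371.0000*20467.369 + 20467.369^2)
d = 25392.2321 km

25392.2321 km


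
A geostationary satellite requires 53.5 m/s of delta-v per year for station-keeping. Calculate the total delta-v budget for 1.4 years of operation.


dV = rate * years = 53.5 * 1.4
dV = 74.9000 m/s

74.9000 m/s


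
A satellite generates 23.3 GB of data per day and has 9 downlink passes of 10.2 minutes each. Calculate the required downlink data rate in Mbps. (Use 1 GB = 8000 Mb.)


total contact time = 9 * 10.2 * 60 = 5508.0000 s
data = 23.3 GB = 186400.0000 Mb
rate = 186400.0000 / 5508.0000 = 33.8417 Mbps

33.8417 Mbps


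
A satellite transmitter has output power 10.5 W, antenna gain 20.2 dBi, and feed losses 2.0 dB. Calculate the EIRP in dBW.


Pt = 10.5 W = 10.2119 dBW
EIRP = Pt_dBW + Gt - losses = 10.2119 + 20.2 - 2.0 = 28.4119 dBW

28.4119 dBW


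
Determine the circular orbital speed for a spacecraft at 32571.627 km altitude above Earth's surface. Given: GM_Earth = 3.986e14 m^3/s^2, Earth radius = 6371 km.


r = R_E + alt = 6371.0 + 32571.627 = 38942.6270 km = 3.8942627e+07 m
v = sqrt(mu/r) = sqrt(3.986e14 / 3.8942627e+07) = 3199.3078 m/s = 3.1993 km/s

3.1993 km/s


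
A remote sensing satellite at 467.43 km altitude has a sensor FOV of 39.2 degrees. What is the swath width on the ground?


FOV = 39.2 deg = 0.6841691 rad
swath = 2 * alt * tan(FOV/2) = 2 * 467.43 * tan(0.3420845)
swath = 2 * 467.43 * 0.356084
swath = 332.8887 km

332.8887 km


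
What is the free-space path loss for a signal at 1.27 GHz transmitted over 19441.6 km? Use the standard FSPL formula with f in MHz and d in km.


f = 1.27 GHz = 1270.0000 MHz
d = 19441.6 km
FSPL = 32.44 + 20*log10(1270.0000) + 20*log10(19441.6)
FSPL = 32.44 + 62.0761 + 85.7746
FSPL = 180.2907 dB

180.2907 dB


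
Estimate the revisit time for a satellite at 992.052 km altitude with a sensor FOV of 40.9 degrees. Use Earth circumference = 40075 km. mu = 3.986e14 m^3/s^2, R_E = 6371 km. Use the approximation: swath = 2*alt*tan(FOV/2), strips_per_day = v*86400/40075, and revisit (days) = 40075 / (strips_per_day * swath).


swath = 2*992.052*tan(0.3569198) = 739.8532 km
v = sqrt(mu/r) = 7357.6600 m/s = 7.3577 km/s
strips/day = v*86400/40075 = 7.3577*86400/40075 = 15.8628
coverage/day = strips * swath = 15.8628 * 739.8532 = 11736.1459 km
revisit = 40075 / 11736.1459 = 3.4147 days

3.4147 days


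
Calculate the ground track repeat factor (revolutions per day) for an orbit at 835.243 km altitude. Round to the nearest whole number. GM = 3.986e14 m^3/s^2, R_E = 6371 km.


r = 7.206243e+06 m
T = 2*pi*sqrt(r^3/mu) = 6087.9990 s = 101.4667 min
revs/day = 1440 / 101.4667 = 14.1919
Rounded: 14 revolutions per day

14 revolutions per day


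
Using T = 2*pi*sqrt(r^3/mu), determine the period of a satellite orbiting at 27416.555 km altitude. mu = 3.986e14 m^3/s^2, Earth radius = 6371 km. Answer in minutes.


r = 33787.5550 km = 3.3787555e+07 m
T = 2*pi*sqrt(r^3/mu) = 2*pi*sqrt(3.8571835e+22 / 3.986e14)
T = 61808.2389 s = 1030.1373 min

1030.1373 minutes


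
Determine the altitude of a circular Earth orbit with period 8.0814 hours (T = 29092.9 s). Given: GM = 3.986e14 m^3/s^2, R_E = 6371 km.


T = 29092.9 s
r = (mu*T^2/(4*pi^2))^(1/3) = (3.986e14 * 29092.9^2 / (4*pi^2))^(1/3)
r = 2.0444847e+07 m = 20444.8469 km
alt = r - R_E = 20444.8469 - 6371 = 14073.8469 km

14073.8469 km
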